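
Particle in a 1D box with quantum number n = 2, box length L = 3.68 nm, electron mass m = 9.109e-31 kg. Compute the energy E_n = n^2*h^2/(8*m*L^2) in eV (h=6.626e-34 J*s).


E = n^2 * h^2 / (8 * m * L^2)
= 2^2 * (6.626e-34)^2 / (8 * 9.109e-31 * (3.68e-9)^2)
= 4 * 4.3904e-67 / (8 * 9.109e-31 * 1.3542e-17)
= 1.7795e-20 J
= 0.1111 eV

0.1111


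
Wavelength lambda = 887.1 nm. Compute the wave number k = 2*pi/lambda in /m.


k = 2 * pi / lambda
= 6.2832 / (887.1e-9)
= 6.2832 / 8.8710e-07
= 7.0828e+06 /m

7.0828e+06


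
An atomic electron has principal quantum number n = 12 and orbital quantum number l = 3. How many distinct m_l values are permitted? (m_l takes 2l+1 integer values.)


m_l ranges from -l to +l in integer steps
So m_l goes from -3 to +3
Count = 2l + 1 = 2*3 + 1
= 7

7


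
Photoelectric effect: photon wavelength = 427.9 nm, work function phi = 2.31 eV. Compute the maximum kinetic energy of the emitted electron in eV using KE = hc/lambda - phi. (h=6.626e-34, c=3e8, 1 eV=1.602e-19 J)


E_photon = hc / lambda
= (6.626e-34)(3e8) / (427.9e-9)
= 4.6455e-19 J
= 2.8998 eV
KE = E_photon - phi
= 2.8998 - 2.31
= 0.5898 eV

0.5898


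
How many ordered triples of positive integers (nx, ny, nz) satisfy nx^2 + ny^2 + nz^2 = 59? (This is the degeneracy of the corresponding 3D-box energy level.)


Enumerate all (nx, ny, nz) with nx^2 + ny^2 + nz^2 = 59:
(1,3,7)
(1,7,3)
(3,1,7)
(3,5,5)
(3,7,1)
(5,3,5)
(5,5,3)
(7,1,3)
(7,3,1)
Total degeneracy = 9

9


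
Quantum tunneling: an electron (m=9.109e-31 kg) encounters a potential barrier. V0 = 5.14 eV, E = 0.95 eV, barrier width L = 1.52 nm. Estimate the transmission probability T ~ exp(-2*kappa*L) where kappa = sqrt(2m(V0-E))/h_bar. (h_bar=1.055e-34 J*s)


V0 - E = 4.19 eV = 6.7124e-19 J
kappa = sqrt(2 * m * (V0-E)) / h_bar
= sqrt(2 * 9.109e-31 * 6.7124e-19) / 1.055e-34
= 1.0482e+10 /m
2*kappa*L = 2 * 1.0482e+10 * 1.52e-9
= 31.8647
T = exp(-31.8647) = 1.449905e-14

1.449905e-14


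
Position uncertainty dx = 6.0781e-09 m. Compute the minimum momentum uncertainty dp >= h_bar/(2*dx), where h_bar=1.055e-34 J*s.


dp = h_bar / (2 * dx)
= 1.055e-34 / (2 * 6.0781e-09)
= 1.055e-34 / 1.2156e-08
= 8.6787e-27 kg*m/s

8.6787e-27


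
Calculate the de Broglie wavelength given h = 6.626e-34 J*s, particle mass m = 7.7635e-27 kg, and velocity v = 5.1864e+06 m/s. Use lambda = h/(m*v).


lambda = h / (m * v)
= 6.626e-34 / (7.7635e-27 * 5.1864e+06)
= 6.626e-34 / 4.0265e-20
= 1.6456e-14 m

1.6456e-14


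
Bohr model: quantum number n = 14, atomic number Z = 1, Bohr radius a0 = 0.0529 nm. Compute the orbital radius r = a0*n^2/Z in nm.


r = a0 * n^2 / Z
= 0.0529 * 14^2 / 1
= 0.0529 * 196 / 1
= 10.3684 nm

10.3684


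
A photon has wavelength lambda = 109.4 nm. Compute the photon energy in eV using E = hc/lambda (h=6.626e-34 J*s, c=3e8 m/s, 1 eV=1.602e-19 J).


E = hc / lambda
= (6.626e-34)(3e8) / (109.4e-9)
= 1.9878e-25 / 1.0940e-07
= 1.8170e-18 J
Converting to eV: 1.8170e-18 / 1.602e-19
= 11.3421 eV

11.3421


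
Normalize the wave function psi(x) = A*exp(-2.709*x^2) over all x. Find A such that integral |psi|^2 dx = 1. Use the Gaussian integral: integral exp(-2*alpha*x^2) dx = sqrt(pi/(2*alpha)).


integral |psi|^2 dx = A^2 * sqrt(pi/(2*alpha)) = 1
A^2 = sqrt(2*alpha/pi)
= sqrt(2 * 2.709 / pi)
= 1.313241
A = sqrt(1.313241)
= 1.146

1.146


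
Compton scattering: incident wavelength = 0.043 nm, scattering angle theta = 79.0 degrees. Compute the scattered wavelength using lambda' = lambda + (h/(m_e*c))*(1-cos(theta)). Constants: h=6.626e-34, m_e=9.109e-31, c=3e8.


Compton wavelength: h/(m_e*c) = 2.4247e-12 m
d_lambda = 2.4247e-12 * (1 - cos(79.0 deg))
= 2.4247e-12 * 0.809191
= 1.9621e-12 m = 0.001962 nm
lambda' = 0.043 + 0.001962
= 0.044962 nm

0.044962


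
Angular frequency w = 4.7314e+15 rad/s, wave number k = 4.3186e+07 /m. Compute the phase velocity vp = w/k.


vp = w / k
= 4.7314e+15 / 4.3186e+07
= 1.0956e+08 m/s

1.0956e+08


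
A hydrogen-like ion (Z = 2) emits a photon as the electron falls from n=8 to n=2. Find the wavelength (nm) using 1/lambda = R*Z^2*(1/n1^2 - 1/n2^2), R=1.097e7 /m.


1/lambda = R * Z^2 * (1/n1^2 - 1/n2^2)
= 1.097e7 * 2^2 * (1/2^2 - 1/8^2)
= 1.097e7 * 4 * (0.25 - 0.015625)
= 1.0284e+07 /m
lambda = 1 / 1.0284e+07
= 97.2349 nm

97.2349


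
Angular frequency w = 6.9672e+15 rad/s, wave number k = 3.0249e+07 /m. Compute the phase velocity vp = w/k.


vp = w / k
= 6.9672e+15 / 3.0249e+07
= 2.3033e+08 m/s

2.3033e+08


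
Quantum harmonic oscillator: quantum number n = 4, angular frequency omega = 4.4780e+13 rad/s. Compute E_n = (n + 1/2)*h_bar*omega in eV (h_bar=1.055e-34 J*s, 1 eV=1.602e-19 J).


E = (n + 1/2) * h_bar * omega
= (4 + 0.5) * 1.055e-34 * 4.4780e+13
= 4.5 * 4.7243e-21
= 2.1259e-20 J
= 0.1327 eV

0.1327


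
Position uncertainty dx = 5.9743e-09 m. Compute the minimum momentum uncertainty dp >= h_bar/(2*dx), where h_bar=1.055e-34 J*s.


dp = h_bar / (2 * dx)
= 1.055e-34 / (2 * 5.9743e-09)
= 1.055e-34 / 1.1949e-08
= 8.8295e-27 kg*m/s

8.8295e-27


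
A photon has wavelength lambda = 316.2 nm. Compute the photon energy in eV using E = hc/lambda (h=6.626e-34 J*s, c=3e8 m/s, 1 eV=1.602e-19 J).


E = hc / lambda
= (6.626e-34)(3e8) / (316.2e-9)
= 1.9878e-25 / 3.1620e-07
= 6.2865e-19 J
Converting to eV: 6.2865e-19 / 1.602e-19
= 3.9242 eV

3.9242


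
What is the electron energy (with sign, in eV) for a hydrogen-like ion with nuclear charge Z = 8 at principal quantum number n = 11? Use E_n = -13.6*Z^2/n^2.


E_n = -13.6 * Z^2 / n^2
= -13.6 * 8^2 / 11^2
= -13.6 * 64 / 121
= -7.1934 eV

-7.1934


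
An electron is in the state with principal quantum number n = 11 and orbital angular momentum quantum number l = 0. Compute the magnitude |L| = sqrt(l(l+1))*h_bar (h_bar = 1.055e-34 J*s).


L = sqrt(l*(l+1)) * h_bar
= sqrt(0 * 1) * 1.055e-34
= sqrt(0) * 1.055e-34
= 0.0 * 1.055e-34
= 0.0000e+00 J*s

0.0000e+00


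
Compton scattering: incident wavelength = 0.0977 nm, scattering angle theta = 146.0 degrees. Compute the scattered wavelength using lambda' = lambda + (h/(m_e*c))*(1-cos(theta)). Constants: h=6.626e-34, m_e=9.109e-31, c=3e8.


Compton wavelength: h/(m_e*c) = 2.4247e-12 m
d_lambda = 2.4247e-12 * (1 - cos(146.0 deg))
= 2.4247e-12 * 1.829038
= 4.4349e-12 m = 0.004435 nm
lambda' = 0.0977 + 0.004435
= 0.102135 nm

0.102135


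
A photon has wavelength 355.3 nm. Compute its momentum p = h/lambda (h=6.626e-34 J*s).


p = h / lambda
= 6.626e-34 / (355.3e-9)
= 6.626e-34 / 3.5530e-07
= 1.8649e-27 kg*m/s

1.8649e-27


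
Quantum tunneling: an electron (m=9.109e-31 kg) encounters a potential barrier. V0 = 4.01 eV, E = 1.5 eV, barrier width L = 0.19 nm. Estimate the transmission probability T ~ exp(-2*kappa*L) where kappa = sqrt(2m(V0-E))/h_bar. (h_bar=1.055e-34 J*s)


V0 - E = 2.51 eV = 4.0210e-19 J
kappa = sqrt(2 * m * (V0-E)) / h_bar
= sqrt(2 * 9.109e-31 * 4.0210e-19) / 1.055e-34
= 8.1127e+09 /m
2*kappa*L = 2 * 8.1127e+09 * 0.19e-9
= 3.0828
T = exp(-3.0828) = 4.582937e-02

4.582937e-02


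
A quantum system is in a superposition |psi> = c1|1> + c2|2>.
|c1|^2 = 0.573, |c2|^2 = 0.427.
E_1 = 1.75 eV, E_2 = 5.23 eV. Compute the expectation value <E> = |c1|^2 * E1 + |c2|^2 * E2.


<E> = |c1|^2 * E1 + |c2|^2 * E2
= 0.573 * 1.75 + 0.427 * 5.23
= 1.0027 + 2.2332
= 3.236 eV

3.236


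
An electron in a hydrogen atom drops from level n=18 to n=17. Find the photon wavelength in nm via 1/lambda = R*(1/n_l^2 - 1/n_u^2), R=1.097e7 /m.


1/lambda = R * (1/n_l^2 - 1/n_u^2)
= 1.097e7 * (1/17^2 - 1/18^2)
= 1.097e7 * (0.00346 - 0.003086)
= 1.097e7 * 0.000374
= 4.1005e+03 /m
lambda = 1 / 4.1005e+03 = 243875.5046 nm

243875.5046


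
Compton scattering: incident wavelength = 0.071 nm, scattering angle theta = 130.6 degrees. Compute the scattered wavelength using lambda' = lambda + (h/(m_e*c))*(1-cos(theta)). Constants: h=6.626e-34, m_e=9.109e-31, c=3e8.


Compton wavelength: h/(m_e*c) = 2.4247e-12 m
d_lambda = 2.4247e-12 * (1 - cos(130.6 deg))
= 2.4247e-12 * 1.650774
= 4.0026e-12 m = 0.004003 nm
lambda' = 0.071 + 0.004003
= 0.075003 nm

0.075003


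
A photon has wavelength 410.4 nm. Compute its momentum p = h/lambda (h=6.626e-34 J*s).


p = h / lambda
= 6.626e-34 / (410.4e-9)
= 6.626e-34 / 4.1040e-07
= 1.6145e-27 kg*m/s

1.6145e-27


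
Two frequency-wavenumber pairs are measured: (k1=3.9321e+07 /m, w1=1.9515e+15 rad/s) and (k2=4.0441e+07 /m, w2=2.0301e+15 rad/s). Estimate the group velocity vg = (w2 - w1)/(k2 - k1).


vg = (w2 - w1) / (k2 - k1)
= (2.0301e+15 - 1.9515e+15) / (4.0441e+07 - 3.9321e+07)
= 7.8600e+13 / 1.1200e+06
= 7.0179e+07 m/s

7.0179e+07


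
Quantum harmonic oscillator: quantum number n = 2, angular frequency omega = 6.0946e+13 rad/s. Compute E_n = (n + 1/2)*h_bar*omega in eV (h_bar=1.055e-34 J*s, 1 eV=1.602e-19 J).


E = (n + 1/2) * h_bar * omega
= (2 + 0.5) * 1.055e-34 * 6.0946e+13
= 2.5 * 6.4298e-21
= 1.6075e-20 J
= 0.1003 eV

0.1003


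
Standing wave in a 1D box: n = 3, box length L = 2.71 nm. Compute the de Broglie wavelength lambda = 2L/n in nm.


lambda = 2L / n
= 2 * 2.71 / 3
= 5.42 / 3
= 1.8067 nm

1.8067


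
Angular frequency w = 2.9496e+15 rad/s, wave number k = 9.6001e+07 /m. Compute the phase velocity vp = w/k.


vp = w / k
= 2.9496e+15 / 9.6001e+07
= 3.0725e+07 m/s

3.0725e+07


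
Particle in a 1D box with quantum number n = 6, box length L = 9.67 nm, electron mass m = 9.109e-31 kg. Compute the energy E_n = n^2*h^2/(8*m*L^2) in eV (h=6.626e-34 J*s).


E = n^2 * h^2 / (8 * m * L^2)
= 6^2 * (6.626e-34)^2 / (8 * 9.109e-31 * (9.67e-9)^2)
= 36 * 4.3904e-67 / (8 * 9.109e-31 * 9.3509e-17)
= 2.3195e-20 J
= 0.1448 eV

0.1448


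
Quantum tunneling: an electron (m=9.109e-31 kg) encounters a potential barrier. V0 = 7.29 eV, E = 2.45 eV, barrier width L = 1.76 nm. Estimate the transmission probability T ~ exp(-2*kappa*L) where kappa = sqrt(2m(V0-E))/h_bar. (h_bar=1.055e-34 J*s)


V0 - E = 4.84 eV = 7.7537e-19 J
kappa = sqrt(2 * m * (V0-E)) / h_bar
= sqrt(2 * 9.109e-31 * 7.7537e-19) / 1.055e-34
= 1.1266e+10 /m
2*kappa*L = 2 * 1.1266e+10 * 1.76e-9
= 39.6547
T = exp(-39.6547) = 6.000531e-18

6.000531e-18


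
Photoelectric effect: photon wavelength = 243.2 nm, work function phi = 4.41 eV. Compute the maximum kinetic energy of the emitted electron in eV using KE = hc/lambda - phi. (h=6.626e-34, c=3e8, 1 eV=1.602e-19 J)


E_photon = hc / lambda
= (6.626e-34)(3e8) / (243.2e-9)
= 8.1735e-19 J
= 5.1021 eV
KE = E_photon - phi
= 5.1021 - 4.41
= 0.6921 eV

0.6921


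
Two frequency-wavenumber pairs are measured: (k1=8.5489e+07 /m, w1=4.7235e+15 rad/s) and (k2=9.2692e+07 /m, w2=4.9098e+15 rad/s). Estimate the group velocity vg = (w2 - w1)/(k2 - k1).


vg = (w2 - w1) / (k2 - k1)
= (4.9098e+15 - 4.7235e+15) / (9.2692e+07 - 8.5489e+07)
= 1.8630e+14 / 7.2030e+06
= 2.5864e+07 m/s

2.5864e+07


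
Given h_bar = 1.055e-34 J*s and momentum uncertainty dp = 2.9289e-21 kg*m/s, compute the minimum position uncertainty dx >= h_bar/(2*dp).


dx = h_bar / (2 * dp)
= 1.055e-34 / (2 * 2.9289e-21)
= 1.055e-34 / 5.8578e-21
= 1.8010e-14 m

1.8010e-14


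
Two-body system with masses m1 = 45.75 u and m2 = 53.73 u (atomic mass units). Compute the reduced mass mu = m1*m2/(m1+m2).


mu = m1 * m2 / (m1 + m2)
= 45.75 * 53.73 / (45.75 + 53.73)
= 2458.1475 / 99.48
= 24.71 u

24.71


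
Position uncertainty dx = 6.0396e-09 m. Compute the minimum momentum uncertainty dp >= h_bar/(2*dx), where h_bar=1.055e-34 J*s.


dp = h_bar / (2 * dx)
= 1.055e-34 / (2 * 6.0396e-09)
= 1.055e-34 / 1.2079e-08
= 8.7340e-27 kg*m/s

8.7340e-27


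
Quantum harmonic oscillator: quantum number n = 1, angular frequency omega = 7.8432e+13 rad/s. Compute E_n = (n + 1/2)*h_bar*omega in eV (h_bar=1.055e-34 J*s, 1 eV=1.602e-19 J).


E = (n + 1/2) * h_bar * omega
= (1 + 0.5) * 1.055e-34 * 7.8432e+13
= 1.5 * 8.2746e-21
= 1.2412e-20 J
= 0.0775 eV

0.0775


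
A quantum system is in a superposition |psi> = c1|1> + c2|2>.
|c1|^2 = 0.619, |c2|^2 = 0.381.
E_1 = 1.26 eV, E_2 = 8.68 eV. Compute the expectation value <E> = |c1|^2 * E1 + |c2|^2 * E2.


<E> = |c1|^2 * E1 + |c2|^2 * E2
= 0.619 * 1.26 + 0.381 * 8.68
= 0.7799 + 3.3071
= 4.087 eV

4.087


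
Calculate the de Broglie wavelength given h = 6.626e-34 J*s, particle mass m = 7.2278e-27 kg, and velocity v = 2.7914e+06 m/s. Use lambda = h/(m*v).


lambda = h / (m * v)
= 6.626e-34 / (7.2278e-27 * 2.7914e+06)
= 6.626e-34 / 2.0176e-20
= 3.2842e-14 m

3.2842e-14


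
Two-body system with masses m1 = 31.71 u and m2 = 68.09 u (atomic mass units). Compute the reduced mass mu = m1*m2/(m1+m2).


mu = m1 * m2 / (m1 + m2)
= 31.71 * 68.09 / (31.71 + 68.09)
= 2159.1339 / 99.8
= 21.6346 u

21.6346


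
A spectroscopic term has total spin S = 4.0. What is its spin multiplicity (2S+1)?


Spin multiplicity = 2S + 1
= 2 * 4.0 + 1
= 8.0 + 1
= 9

9


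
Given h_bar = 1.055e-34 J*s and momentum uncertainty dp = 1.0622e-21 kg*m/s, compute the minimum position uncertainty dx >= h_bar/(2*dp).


dx = h_bar / (2 * dp)
= 1.055e-34 / (2 * 1.0622e-21)
= 1.055e-34 / 2.1244e-21
= 4.9661e-14 m

4.9661e-14


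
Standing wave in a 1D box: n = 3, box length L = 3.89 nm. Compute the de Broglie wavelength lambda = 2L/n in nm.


lambda = 2L / n
= 2 * 3.89 / 3
= 7.78 / 3
= 2.5933 nm

2.5933


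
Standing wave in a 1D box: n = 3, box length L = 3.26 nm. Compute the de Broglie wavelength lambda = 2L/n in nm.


lambda = 2L / n
= 2 * 3.26 / 3
= 6.52 / 3
= 2.1733 nm

2.1733


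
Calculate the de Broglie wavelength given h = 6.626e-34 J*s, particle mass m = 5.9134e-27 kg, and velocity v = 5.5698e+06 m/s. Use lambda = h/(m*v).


lambda = h / (m * v)
= 6.626e-34 / (5.9134e-27 * 5.5698e+06)
= 6.626e-34 / 3.2936e-20
= 2.0118e-14 m

2.0118e-14


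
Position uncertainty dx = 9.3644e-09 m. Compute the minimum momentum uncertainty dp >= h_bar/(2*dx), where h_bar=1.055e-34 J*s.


dp = h_bar / (2 * dx)
= 1.055e-34 / (2 * 9.3644e-09)
= 1.055e-34 / 1.8729e-08
= 5.6330e-27 kg*m/s

5.6330e-27


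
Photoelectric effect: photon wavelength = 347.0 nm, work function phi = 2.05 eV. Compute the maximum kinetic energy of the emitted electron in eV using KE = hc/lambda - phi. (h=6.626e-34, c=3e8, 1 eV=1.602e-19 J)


E_photon = hc / lambda
= (6.626e-34)(3e8) / (347.0e-9)
= 5.7285e-19 J
= 3.5759 eV
KE = E_photon - phi
= 3.5759 - 2.05
= 1.5259 eV

1.5259


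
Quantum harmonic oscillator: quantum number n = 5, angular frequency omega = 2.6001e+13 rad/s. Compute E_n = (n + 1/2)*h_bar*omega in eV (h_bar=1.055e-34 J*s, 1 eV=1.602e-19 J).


E = (n + 1/2) * h_bar * omega
= (5 + 0.5) * 1.055e-34 * 2.6001e+13
= 5.5 * 2.7431e-21
= 1.5087e-20 J
= 0.0942 eV

0.0942


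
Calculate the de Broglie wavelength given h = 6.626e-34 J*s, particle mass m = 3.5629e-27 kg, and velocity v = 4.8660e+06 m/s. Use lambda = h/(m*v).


lambda = h / (m * v)
= 6.626e-34 / (3.5629e-27 * 4.8660e+06)
= 6.626e-34 / 1.7337e-20
= 3.8219e-14 m

3.8219e-14


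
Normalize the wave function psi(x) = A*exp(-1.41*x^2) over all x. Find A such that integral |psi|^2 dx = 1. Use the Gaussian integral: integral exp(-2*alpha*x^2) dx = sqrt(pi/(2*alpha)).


integral |psi|^2 dx = A^2 * sqrt(pi/(2*alpha)) = 1
A^2 = sqrt(2*alpha/pi)
= sqrt(2 * 1.41 / pi)
= 0.947435
A = sqrt(0.947435)
= 0.9734

0.9734


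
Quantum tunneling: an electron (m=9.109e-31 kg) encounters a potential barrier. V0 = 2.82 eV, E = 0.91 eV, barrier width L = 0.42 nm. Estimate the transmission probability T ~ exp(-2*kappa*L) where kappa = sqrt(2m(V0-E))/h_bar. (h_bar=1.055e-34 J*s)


V0 - E = 1.91 eV = 3.0598e-19 J
kappa = sqrt(2 * m * (V0-E)) / h_bar
= sqrt(2 * 9.109e-31 * 3.0598e-19) / 1.055e-34
= 7.0769e+09 /m
2*kappa*L = 2 * 7.0769e+09 * 0.42e-9
= 5.9446
T = exp(-5.9446) = 2.619861e-03

2.619861e-03


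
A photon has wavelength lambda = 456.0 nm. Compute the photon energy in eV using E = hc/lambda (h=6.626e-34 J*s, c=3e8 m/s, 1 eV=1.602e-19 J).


E = hc / lambda
= (6.626e-34)(3e8) / (456.0e-9)
= 1.9878e-25 / 4.5600e-07
= 4.3592e-19 J
Converting to eV: 4.3592e-19 / 1.602e-19
= 2.7211 eV

2.7211


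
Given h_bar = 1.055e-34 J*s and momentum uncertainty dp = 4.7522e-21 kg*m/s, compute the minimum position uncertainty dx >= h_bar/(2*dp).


dx = h_bar / (2 * dp)
= 1.055e-34 / (2 * 4.7522e-21)
= 1.055e-34 / 9.5044e-21
= 1.1100e-14 m

1.1100e-14


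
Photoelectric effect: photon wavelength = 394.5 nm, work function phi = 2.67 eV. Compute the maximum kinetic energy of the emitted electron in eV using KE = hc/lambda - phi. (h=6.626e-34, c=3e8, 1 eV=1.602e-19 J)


E_photon = hc / lambda
= (6.626e-34)(3e8) / (394.5e-9)
= 5.0388e-19 J
= 3.1453 eV
KE = E_photon - phi
= 3.1453 - 2.67
= 0.4753 eV

0.4753


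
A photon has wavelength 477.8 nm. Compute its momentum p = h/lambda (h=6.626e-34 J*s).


p = h / lambda
= 6.626e-34 / (477.8e-9)
= 6.626e-34 / 4.7780e-07
= 1.3868e-27 kg*m/s

1.3868e-27


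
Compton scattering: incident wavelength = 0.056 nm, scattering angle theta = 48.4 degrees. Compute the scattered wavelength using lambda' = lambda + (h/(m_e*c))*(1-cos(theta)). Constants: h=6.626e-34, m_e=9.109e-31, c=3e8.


Compton wavelength: h/(m_e*c) = 2.4247e-12 m
d_lambda = 2.4247e-12 * (1 - cos(48.4 deg))
= 2.4247e-12 * 0.336074
= 8.1488e-13 m = 0.000815 nm
lambda' = 0.056 + 0.000815
= 0.056815 nm

0.056815


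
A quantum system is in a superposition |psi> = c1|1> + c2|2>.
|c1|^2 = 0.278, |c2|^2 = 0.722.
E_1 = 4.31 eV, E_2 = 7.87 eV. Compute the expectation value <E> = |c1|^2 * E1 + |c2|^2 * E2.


<E> = |c1|^2 * E1 + |c2|^2 * E2
= 0.278 * 4.31 + 0.722 * 7.87
= 1.1982 + 5.6821
= 6.8803 eV

6.8803


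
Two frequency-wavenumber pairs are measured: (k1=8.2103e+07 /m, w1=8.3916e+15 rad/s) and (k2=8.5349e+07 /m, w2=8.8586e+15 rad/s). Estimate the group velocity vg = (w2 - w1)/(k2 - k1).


vg = (w2 - w1) / (k2 - k1)
= (8.8586e+15 - 8.3916e+15) / (8.5349e+07 - 8.2103e+07)
= 4.6700e+14 / 3.2460e+06
= 1.4387e+08 m/s

1.4387e+08


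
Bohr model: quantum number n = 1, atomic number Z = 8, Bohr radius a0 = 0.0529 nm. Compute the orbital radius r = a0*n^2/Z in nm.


r = a0 * n^2 / Z
= 0.0529 * 1^2 / 8
= 0.0529 * 1 / 8
= 0.0066 nm

0.0066


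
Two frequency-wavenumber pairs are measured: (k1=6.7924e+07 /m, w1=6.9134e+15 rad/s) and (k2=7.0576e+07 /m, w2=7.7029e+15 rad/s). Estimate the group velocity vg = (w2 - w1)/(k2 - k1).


vg = (w2 - w1) / (k2 - k1)
= (7.7029e+15 - 6.9134e+15) / (7.0576e+07 - 6.7924e+07)
= 7.8950e+14 / 2.6520e+06
= 2.9770e+08 m/s

2.9770e+08


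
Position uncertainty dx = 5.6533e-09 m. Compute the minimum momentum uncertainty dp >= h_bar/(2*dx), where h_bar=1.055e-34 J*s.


dp = h_bar / (2 * dx)
= 1.055e-34 / (2 * 5.6533e-09)
= 1.055e-34 / 1.1307e-08
= 9.3308e-27 kg*m/s

9.3308e-27


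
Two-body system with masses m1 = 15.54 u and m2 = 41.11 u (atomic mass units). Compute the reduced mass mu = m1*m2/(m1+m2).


mu = m1 * m2 / (m1 + m2)
= 15.54 * 41.11 / (15.54 + 41.11)
= 638.8494 / 56.65
= 11.2771 u

11.2771


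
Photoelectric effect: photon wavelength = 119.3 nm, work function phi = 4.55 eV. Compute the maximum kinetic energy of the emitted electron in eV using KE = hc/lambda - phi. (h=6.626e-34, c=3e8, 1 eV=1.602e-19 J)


E_photon = hc / lambda
= (6.626e-34)(3e8) / (119.3e-9)
= 1.6662e-18 J
= 10.4009 eV
KE = E_photon - phi
= 10.4009 - 4.55
= 5.8509 eV

5.8509


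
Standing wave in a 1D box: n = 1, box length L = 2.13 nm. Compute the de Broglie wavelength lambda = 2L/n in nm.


lambda = 2L / n
= 2 * 2.13 / 1
= 4.26 / 1
= 4.26 nm

4.26


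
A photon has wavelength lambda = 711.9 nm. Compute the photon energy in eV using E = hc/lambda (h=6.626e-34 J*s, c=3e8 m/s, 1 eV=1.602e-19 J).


E = hc / lambda
= (6.626e-34)(3e8) / (711.9e-9)
= 1.9878e-25 / 7.1190e-07
= 2.7922e-19 J
Converting to eV: 2.7922e-19 / 1.602e-19
= 1.743 eV

1.743


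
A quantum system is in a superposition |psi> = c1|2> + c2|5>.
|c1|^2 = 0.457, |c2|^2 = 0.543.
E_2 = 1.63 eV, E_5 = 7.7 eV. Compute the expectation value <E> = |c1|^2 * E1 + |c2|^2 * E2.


<E> = |c1|^2 * E1 + |c2|^2 * E2
= 0.457 * 1.63 + 0.543 * 7.7
= 0.7449 + 4.1811
= 4.926 eV

4.926


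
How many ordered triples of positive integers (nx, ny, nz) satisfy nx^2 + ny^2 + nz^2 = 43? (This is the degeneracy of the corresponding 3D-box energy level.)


Enumerate all (nx, ny, nz) with nx^2 + ny^2 + nz^2 = 43:
(3,3,5)
(3,5,3)
(5,3,3)
Total degeneracy = 3

3


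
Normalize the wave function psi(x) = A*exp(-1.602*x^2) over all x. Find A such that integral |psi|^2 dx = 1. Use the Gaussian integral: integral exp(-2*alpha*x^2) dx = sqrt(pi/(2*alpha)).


integral |psi|^2 dx = A^2 * sqrt(pi/(2*alpha)) = 1
A^2 = sqrt(2*alpha/pi)
= sqrt(2 * 1.602 / pi)
= 1.009884
A = sqrt(1.009884)
= 1.0049

1.0049


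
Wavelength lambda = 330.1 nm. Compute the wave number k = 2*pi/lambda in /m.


k = 2 * pi / lambda
= 6.2832 / (330.1e-9)
= 6.2832 / 3.3010e-07
= 1.9034e+07 /m

1.9034e+07


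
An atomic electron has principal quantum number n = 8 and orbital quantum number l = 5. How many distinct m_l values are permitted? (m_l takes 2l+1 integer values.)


m_l ranges from -l to +l in integer steps
So m_l goes from -5 to +5
Count = 2l + 1 = 2*5 + 1
= 11

11


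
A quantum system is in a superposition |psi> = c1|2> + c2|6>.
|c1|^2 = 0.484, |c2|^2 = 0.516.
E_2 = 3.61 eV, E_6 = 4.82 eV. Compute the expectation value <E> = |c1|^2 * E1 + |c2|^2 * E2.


<E> = |c1|^2 * E1 + |c2|^2 * E2
= 0.484 * 3.61 + 0.516 * 4.82
= 1.7472 + 2.4871
= 4.2344 eV

4.2344


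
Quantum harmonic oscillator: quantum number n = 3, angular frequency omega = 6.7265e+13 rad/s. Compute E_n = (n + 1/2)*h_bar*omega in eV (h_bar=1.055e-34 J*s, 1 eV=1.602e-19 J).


E = (n + 1/2) * h_bar * omega
= (3 + 0.5) * 1.055e-34 * 6.7265e+13
= 3.5 * 7.0965e-21
= 2.4838e-20 J
= 0.155 eV

0.155


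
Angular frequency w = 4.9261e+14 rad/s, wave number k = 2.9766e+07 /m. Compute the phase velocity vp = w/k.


vp = w / k
= 4.9261e+14 / 2.9766e+07
= 1.6549e+07 m/s

1.6549e+07


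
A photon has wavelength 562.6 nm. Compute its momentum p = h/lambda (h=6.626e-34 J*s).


p = h / lambda
= 6.626e-34 / (562.6e-9)
= 6.626e-34 / 5.6260e-07
= 1.1777e-27 kg*m/s

1.1777e-27


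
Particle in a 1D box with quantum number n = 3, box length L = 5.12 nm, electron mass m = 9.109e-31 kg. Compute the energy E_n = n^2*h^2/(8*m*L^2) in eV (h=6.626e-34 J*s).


E = n^2 * h^2 / (8 * m * L^2)
= 3^2 * (6.626e-34)^2 / (8 * 9.109e-31 * (5.12e-9)^2)
= 9 * 4.3904e-67 / (8 * 9.109e-31 * 2.6214e-17)
= 2.0684e-20 J
= 0.1291 eV

0.1291


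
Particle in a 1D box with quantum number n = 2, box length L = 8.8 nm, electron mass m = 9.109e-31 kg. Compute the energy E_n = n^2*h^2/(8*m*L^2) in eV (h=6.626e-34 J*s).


E = n^2 * h^2 / (8 * m * L^2)
= 2^2 * (6.626e-34)^2 / (8 * 9.109e-31 * (8.8e-9)^2)
= 4 * 4.3904e-67 / (8 * 9.109e-31 * 7.7440e-17)
= 3.1120e-21 J
= 0.0194 eV

0.0194


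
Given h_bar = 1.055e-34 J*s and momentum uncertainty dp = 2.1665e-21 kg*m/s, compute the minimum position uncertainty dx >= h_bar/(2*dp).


dx = h_bar / (2 * dp)
= 1.055e-34 / (2 * 2.1665e-21)
= 1.055e-34 / 4.3330e-21
= 2.4348e-14 m

2.4348e-14


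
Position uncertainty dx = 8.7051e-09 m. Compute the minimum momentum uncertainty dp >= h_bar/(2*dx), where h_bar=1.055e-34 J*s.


dp = h_bar / (2 * dx)
= 1.055e-34 / (2 * 8.7051e-09)
= 1.055e-34 / 1.7410e-08
= 6.0597e-27 kg*m/s

6.0597e-27


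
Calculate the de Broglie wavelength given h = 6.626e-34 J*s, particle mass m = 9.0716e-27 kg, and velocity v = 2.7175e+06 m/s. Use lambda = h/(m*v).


lambda = h / (m * v)
= 6.626e-34 / (9.0716e-27 * 2.7175e+06)
= 6.626e-34 / 2.4652e-20
= 2.6878e-14 m

2.6878e-14


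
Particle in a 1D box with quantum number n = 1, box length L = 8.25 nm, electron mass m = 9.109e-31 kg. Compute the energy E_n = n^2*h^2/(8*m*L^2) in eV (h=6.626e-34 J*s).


E = n^2 * h^2 / (8 * m * L^2)
= 1^2 * (6.626e-34)^2 / (8 * 9.109e-31 * (8.25e-9)^2)
= 1 * 4.3904e-67 / (8 * 9.109e-31 * 6.8063e-17)
= 8.8519e-22 J
= 0.0055 eV

0.0055


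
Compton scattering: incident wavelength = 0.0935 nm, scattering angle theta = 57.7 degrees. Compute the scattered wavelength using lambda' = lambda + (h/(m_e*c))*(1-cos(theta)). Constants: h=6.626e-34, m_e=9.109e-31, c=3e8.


Compton wavelength: h/(m_e*c) = 2.4247e-12 m
d_lambda = 2.4247e-12 * (1 - cos(57.7 deg))
= 2.4247e-12 * 0.465648
= 1.1291e-12 m = 0.001129 nm
lambda' = 0.0935 + 0.001129
= 0.094629 nm

0.094629


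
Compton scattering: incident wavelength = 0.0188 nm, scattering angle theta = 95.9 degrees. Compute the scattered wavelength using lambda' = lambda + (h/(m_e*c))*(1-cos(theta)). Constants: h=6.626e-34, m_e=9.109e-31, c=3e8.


Compton wavelength: h/(m_e*c) = 2.4247e-12 m
d_lambda = 2.4247e-12 * (1 - cos(95.9 deg))
= 2.4247e-12 * 1.102793
= 2.6740e-12 m = 0.002674 nm
lambda' = 0.0188 + 0.002674
= 0.021474 nm

0.021474


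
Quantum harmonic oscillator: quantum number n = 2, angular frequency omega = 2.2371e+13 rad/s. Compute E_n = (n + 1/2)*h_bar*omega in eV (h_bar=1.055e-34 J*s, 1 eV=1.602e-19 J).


E = (n + 1/2) * h_bar * omega
= (2 + 0.5) * 1.055e-34 * 2.2371e+13
= 2.5 * 2.3601e-21
= 5.9004e-21 J
= 0.0368 eV

0.0368


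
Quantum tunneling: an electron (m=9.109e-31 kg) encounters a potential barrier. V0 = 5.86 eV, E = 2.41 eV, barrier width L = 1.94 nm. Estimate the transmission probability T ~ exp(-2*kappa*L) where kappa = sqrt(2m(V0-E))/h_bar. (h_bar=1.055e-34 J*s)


V0 - E = 3.45 eV = 5.5269e-19 J
kappa = sqrt(2 * m * (V0-E)) / h_bar
= sqrt(2 * 9.109e-31 * 5.5269e-19) / 1.055e-34
= 9.5113e+09 /m
2*kappa*L = 2 * 9.5113e+09 * 1.94e-9
= 36.9037
T = exp(-36.9037) = 9.395243e-17

9.395243e-17


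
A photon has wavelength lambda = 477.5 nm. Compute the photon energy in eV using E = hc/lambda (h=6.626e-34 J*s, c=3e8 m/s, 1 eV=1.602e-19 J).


E = hc / lambda
= (6.626e-34)(3e8) / (477.5e-9)
= 1.9878e-25 / 4.7750e-07
= 4.1629e-19 J
Converting to eV: 4.1629e-19 / 1.602e-19
= 2.5986 eV

2.5986


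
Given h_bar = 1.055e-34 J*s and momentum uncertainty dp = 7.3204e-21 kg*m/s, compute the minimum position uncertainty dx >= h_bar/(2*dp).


dx = h_bar / (2 * dp)
= 1.055e-34 / (2 * 7.3204e-21)
= 1.055e-34 / 1.4641e-20
= 7.2059e-15 m

7.2059e-15


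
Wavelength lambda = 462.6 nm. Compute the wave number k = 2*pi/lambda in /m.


k = 2 * pi / lambda
= 6.2832 / (462.6e-9)
= 6.2832 / 4.6260e-07
= 1.3582e+07 /m

1.3582e+07


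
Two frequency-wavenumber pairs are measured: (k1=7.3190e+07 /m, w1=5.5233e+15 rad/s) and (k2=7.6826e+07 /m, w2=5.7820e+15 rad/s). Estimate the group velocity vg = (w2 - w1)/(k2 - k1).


vg = (w2 - w1) / (k2 - k1)
= (5.7820e+15 - 5.5233e+15) / (7.6826e+07 - 7.3190e+07)
= 2.5870e+14 / 3.6360e+06
= 7.1150e+07 m/s

7.1150e+07


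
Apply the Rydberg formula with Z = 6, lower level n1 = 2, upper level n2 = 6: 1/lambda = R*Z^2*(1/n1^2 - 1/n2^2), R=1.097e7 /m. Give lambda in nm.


1/lambda = R * Z^2 * (1/n1^2 - 1/n2^2)
= 1.097e7 * 6^2 * (1/2^2 - 1/6^2)
= 1.097e7 * 36 * (0.25 - 0.027778)
= 8.7760e+07 /m
lambda = 1 / 8.7760e+07
= 11.3947 nm

11.3947


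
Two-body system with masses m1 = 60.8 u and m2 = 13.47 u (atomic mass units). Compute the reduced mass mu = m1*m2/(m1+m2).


mu = m1 * m2 / (m1 + m2)
= 60.8 * 13.47 / (60.8 + 13.47)
= 818.976 / 74.27
= 11.027 u

11.027


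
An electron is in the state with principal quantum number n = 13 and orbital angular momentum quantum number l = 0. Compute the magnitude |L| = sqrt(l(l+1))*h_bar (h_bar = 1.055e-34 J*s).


L = sqrt(l*(l+1)) * h_bar
= sqrt(0 * 1) * 1.055e-34
= sqrt(0) * 1.055e-34
= 0.0 * 1.055e-34
= 0.0000e+00 J*s

0.0000e+00


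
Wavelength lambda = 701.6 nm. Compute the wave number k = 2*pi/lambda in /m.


k = 2 * pi / lambda
= 6.2832 / (701.6e-9)
= 6.2832 / 7.0160e-07
= 8.9555e+06 /m

8.9555e+06


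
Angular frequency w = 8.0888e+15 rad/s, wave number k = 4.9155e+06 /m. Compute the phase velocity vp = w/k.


vp = w / k
= 8.0888e+15 / 4.9155e+06
= 1.6456e+09 m/s

1.6456e+09


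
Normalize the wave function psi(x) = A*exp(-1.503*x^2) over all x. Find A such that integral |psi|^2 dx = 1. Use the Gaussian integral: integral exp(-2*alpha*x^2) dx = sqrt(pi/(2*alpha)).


integral |psi|^2 dx = A^2 * sqrt(pi/(2*alpha)) = 1
A^2 = sqrt(2*alpha/pi)
= sqrt(2 * 1.503 / pi)
= 0.978182
A = sqrt(0.978182)
= 0.989

0.989


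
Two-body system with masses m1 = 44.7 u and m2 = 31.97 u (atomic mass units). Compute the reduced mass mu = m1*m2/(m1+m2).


mu = m1 * m2 / (m1 + m2)
= 44.7 * 31.97 / (44.7 + 31.97)
= 1429.059 / 76.67
= 18.6391 u

18.6391


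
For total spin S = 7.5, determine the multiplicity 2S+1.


Spin multiplicity = 2S + 1
= 2 * 7.5 + 1
= 15.0 + 1
= 16

16


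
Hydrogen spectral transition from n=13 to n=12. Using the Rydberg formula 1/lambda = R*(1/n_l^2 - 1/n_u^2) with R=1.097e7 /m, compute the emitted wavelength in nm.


1/lambda = R * (1/n_l^2 - 1/n_u^2)
= 1.097e7 * (1/12^2 - 1/13^2)
= 1.097e7 * (0.006944 - 0.005917)
= 1.097e7 * 0.001027
= 1.1269e+04 /m
lambda = 1 / 1.1269e+04 = 88736.5542 nm

88736.5542


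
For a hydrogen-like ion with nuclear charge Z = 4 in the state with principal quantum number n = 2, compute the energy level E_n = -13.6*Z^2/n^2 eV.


E_n = -13.6 * Z^2 / n^2
= -13.6 * 4^2 / 2^2
= -13.6 * 16 / 4
= -54.4 eV

-54.4


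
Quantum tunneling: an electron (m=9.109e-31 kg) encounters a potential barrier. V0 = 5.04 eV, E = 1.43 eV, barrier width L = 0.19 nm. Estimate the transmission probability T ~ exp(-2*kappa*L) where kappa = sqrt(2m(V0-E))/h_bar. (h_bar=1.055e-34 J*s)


V0 - E = 3.61 eV = 5.7832e-19 J
kappa = sqrt(2 * m * (V0-E)) / h_bar
= sqrt(2 * 9.109e-31 * 5.7832e-19) / 1.055e-34
= 9.7293e+09 /m
2*kappa*L = 2 * 9.7293e+09 * 0.19e-9
= 3.6971
T = exp(-3.6971) = 2.479424e-02

2.479424e-02


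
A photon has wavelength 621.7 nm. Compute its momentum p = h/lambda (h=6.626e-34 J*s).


p = h / lambda
= 6.626e-34 / (621.7e-9)
= 6.626e-34 / 6.2170e-07
= 1.0658e-27 kg*m/s

1.0658e-27


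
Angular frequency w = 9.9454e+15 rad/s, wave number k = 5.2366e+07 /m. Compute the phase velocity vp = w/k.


vp = w / k
= 9.9454e+15 / 5.2366e+07
= 1.8992e+08 m/s

1.8992e+08


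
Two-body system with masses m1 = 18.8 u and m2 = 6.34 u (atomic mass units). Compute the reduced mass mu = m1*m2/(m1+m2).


mu = m1 * m2 / (m1 + m2)
= 18.8 * 6.34 / (18.8 + 6.34)
= 119.192 / 25.14
= 4.7411 u

4.7411


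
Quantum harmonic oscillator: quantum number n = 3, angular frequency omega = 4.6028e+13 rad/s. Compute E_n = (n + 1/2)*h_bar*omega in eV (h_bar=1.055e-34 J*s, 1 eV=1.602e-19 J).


E = (n + 1/2) * h_bar * omega
= (3 + 0.5) * 1.055e-34 * 4.6028e+13
= 3.5 * 4.8560e-21
= 1.6996e-20 J
= 0.1061 eV

0.1061


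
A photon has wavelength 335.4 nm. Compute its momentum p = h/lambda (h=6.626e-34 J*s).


p = h / lambda
= 6.626e-34 / (335.4e-9)
= 6.626e-34 / 3.3540e-07
= 1.9756e-27 kg*m/s

1.9756e-27


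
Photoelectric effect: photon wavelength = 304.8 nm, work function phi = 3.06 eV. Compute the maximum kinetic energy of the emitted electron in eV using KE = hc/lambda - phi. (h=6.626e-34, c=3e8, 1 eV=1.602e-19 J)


E_photon = hc / lambda
= (6.626e-34)(3e8) / (304.8e-9)
= 6.5217e-19 J
= 4.0709 eV
KE = E_photon - phi
= 4.0709 - 3.06
= 1.0109 eV

1.0109


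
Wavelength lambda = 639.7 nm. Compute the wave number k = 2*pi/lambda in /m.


k = 2 * pi / lambda
= 6.2832 / (639.7e-9)
= 6.2832 / 6.3970e-07
= 9.8221e+06 /m

9.8221e+06


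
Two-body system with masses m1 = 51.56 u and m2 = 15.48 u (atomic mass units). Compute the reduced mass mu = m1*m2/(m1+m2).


mu = m1 * m2 / (m1 + m2)
= 51.56 * 15.48 / (51.56 + 15.48)
= 798.1488 / 67.04
= 11.9056 u

11.9056


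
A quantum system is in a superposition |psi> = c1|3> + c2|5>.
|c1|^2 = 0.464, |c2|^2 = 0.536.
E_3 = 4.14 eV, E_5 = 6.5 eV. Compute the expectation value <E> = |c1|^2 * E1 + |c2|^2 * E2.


<E> = |c1|^2 * E1 + |c2|^2 * E2
= 0.464 * 4.14 + 0.536 * 6.5
= 1.921 + 3.484
= 5.405 eV

5.405


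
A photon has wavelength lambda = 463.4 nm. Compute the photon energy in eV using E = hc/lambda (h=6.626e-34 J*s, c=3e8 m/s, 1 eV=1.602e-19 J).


E = hc / lambda
= (6.626e-34)(3e8) / (463.4e-9)
= 1.9878e-25 / 4.6340e-07
= 4.2896e-19 J
Converting to eV: 4.2896e-19 / 1.602e-19
= 2.6777 eV

2.6777


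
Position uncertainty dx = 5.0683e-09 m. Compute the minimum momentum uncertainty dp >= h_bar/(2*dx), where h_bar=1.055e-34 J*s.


dp = h_bar / (2 * dx)
= 1.055e-34 / (2 * 5.0683e-09)
= 1.055e-34 / 1.0137e-08
= 1.0408e-26 kg*m/s

1.0408e-26


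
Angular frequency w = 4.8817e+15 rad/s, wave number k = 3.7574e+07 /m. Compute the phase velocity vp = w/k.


vp = w / k
= 4.8817e+15 / 3.7574e+07
= 1.2992e+08 m/s

1.2992e+08


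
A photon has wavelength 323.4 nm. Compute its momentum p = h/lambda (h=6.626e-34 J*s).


p = h / lambda
= 6.626e-34 / (323.4e-9)
= 6.626e-34 / 3.2340e-07
= 2.0489e-27 kg*m/s

2.0489e-27


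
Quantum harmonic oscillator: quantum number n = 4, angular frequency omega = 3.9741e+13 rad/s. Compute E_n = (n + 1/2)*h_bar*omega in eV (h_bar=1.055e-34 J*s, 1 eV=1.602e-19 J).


E = (n + 1/2) * h_bar * omega
= (4 + 0.5) * 1.055e-34 * 3.9741e+13
= 4.5 * 4.1927e-21
= 1.8867e-20 J
= 0.1178 eV

0.1178


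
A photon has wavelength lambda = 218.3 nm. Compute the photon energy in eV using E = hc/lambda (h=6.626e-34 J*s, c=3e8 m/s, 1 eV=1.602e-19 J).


E = hc / lambda
= (6.626e-34)(3e8) / (218.3e-9)
= 1.9878e-25 / 2.1830e-07
= 9.1058e-19 J
Converting to eV: 9.1058e-19 / 1.602e-19
= 5.684 eV

5.684


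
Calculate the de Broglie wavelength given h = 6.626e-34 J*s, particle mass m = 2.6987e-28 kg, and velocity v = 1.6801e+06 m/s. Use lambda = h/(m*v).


lambda = h / (m * v)
= 6.626e-34 / (2.6987e-28 * 1.6801e+06)
= 6.626e-34 / 4.5341e-22
= 1.4614e-12 m

1.4614e-12


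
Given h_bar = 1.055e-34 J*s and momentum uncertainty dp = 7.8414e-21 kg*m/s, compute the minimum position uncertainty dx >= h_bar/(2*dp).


dx = h_bar / (2 * dp)
= 1.055e-34 / (2 * 7.8414e-21)
= 1.055e-34 / 1.5683e-20
= 6.7271e-15 m

6.7271e-15


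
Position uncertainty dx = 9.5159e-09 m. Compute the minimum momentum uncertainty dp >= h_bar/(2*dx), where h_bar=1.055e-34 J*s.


dp = h_bar / (2 * dx)
= 1.055e-34 / (2 * 9.5159e-09)
= 1.055e-34 / 1.9032e-08
= 5.5434e-27 kg*m/s

5.5434e-27


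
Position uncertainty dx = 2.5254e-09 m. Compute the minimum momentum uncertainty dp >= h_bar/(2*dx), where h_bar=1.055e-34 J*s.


dp = h_bar / (2 * dx)
= 1.055e-34 / (2 * 2.5254e-09)
= 1.055e-34 / 5.0508e-09
= 2.0888e-26 kg*m/s

2.0888e-26


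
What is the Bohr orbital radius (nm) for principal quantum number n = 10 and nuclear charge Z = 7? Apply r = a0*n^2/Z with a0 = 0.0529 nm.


r = a0 * n^2 / Z
= 0.0529 * 10^2 / 7
= 0.0529 * 100 / 7
= 0.7557 nm

0.7557


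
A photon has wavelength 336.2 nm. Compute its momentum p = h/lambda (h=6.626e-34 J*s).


p = h / lambda
= 6.626e-34 / (336.2e-9)
= 6.626e-34 / 3.3620e-07
= 1.9709e-27 kg*m/s

1.9709e-27


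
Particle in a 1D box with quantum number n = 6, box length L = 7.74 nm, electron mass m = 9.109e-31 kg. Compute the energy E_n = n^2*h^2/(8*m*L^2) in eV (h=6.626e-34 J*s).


E = n^2 * h^2 / (8 * m * L^2)
= 6^2 * (6.626e-34)^2 / (8 * 9.109e-31 * (7.74e-9)^2)
= 36 * 4.3904e-67 / (8 * 9.109e-31 * 5.9908e-17)
= 3.6205e-20 J
= 0.226 eV

0.226


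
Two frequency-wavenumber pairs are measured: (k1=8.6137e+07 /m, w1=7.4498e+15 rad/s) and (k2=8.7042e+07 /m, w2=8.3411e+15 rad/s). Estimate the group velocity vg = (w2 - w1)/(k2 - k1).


vg = (w2 - w1) / (k2 - k1)
= (8.3411e+15 - 7.4498e+15) / (8.7042e+07 - 8.6137e+07)
= 8.9130e+14 / 9.0500e+05
= 9.8486e+08 m/s

9.8486e+08


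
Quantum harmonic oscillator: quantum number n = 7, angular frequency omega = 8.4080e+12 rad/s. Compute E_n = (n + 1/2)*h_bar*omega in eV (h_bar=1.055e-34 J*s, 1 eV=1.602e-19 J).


E = (n + 1/2) * h_bar * omega
= (7 + 0.5) * 1.055e-34 * 8.4080e+12
= 7.5 * 8.8704e-22
= 6.6528e-21 J
= 0.0415 eV

0.0415


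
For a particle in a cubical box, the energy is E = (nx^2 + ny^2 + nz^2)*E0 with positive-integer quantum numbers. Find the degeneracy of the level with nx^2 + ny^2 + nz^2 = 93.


Enumerate all (nx, ny, nz) with nx^2 + ny^2 + nz^2 = 93:
(2,5,8)
(2,8,5)
(5,2,8)
(5,8,2)
(8,2,5)
(8,5,2)
Total degeneracy = 6

6


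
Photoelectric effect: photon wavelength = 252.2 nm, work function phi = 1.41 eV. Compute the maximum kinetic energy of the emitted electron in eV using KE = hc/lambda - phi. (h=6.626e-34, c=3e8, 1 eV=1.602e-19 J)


E_photon = hc / lambda
= (6.626e-34)(3e8) / (252.2e-9)
= 7.8818e-19 J
= 4.92 eV
KE = E_photon - phi
= 4.92 - 1.41
= 3.51 eV

3.51


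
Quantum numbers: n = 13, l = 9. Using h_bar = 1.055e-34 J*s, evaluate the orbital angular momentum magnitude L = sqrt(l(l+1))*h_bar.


L = sqrt(l*(l+1)) * h_bar
= sqrt(9 * 10) * 1.055e-34
= sqrt(90) * 1.055e-34
= 9.4868 * 1.055e-34
= 1.0009e-33 J*s

1.0009e-33


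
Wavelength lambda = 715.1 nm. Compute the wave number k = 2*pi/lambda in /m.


k = 2 * pi / lambda
= 6.2832 / (715.1e-9)
= 6.2832 / 7.1510e-07
= 8.7864e+06 /m

8.7864e+06


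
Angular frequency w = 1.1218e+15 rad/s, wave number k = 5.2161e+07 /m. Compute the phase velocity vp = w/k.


vp = w / k
= 1.1218e+15 / 5.2161e+07
= 2.1506e+07 m/s

2.1506e+07


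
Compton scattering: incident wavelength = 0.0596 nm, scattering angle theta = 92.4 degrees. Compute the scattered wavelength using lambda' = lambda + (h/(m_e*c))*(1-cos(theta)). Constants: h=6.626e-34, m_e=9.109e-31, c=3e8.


Compton wavelength: h/(m_e*c) = 2.4247e-12 m
d_lambda = 2.4247e-12 * (1 - cos(92.4 deg))
= 2.4247e-12 * 1.041876
= 2.5262e-12 m = 0.002526 nm
lambda' = 0.0596 + 0.002526
= 0.062126 nm

0.062126


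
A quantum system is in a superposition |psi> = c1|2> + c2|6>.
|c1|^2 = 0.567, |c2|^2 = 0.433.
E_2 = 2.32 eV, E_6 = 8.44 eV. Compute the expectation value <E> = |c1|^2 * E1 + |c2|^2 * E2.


<E> = |c1|^2 * E1 + |c2|^2 * E2
= 0.567 * 2.32 + 0.433 * 8.44
= 1.3154 + 3.6545
= 4.97 eV

4.97


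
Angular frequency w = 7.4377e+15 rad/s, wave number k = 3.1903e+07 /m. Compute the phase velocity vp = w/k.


vp = w / k
= 7.4377e+15 / 3.1903e+07
= 2.3313e+08 m/s

2.3313e+08


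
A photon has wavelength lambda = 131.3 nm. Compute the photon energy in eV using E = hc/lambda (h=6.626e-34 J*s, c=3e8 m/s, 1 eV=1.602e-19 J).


E = hc / lambda
= (6.626e-34)(3e8) / (131.3e-9)
= 1.9878e-25 / 1.3130e-07
= 1.5139e-18 J
Converting to eV: 1.5139e-18 / 1.602e-19
= 9.4503 eV

9.4503


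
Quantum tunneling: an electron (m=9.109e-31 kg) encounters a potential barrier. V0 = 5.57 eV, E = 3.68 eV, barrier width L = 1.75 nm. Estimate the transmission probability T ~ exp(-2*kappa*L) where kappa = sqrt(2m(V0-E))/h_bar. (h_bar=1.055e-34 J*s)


V0 - E = 1.89 eV = 3.0278e-19 J
kappa = sqrt(2 * m * (V0-E)) / h_bar
= sqrt(2 * 9.109e-31 * 3.0278e-19) / 1.055e-34
= 7.0398e+09 /m
2*kappa*L = 2 * 7.0398e+09 * 1.75e-9
= 24.6393
T = exp(-24.6393) = 1.992025e-11

1.992025e-11


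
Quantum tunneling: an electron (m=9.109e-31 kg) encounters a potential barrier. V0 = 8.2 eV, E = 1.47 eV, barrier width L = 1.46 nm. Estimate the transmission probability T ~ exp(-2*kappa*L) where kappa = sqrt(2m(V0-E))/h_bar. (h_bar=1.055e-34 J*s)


V0 - E = 6.73 eV = 1.0781e-18 J
kappa = sqrt(2 * m * (V0-E)) / h_bar
= sqrt(2 * 9.109e-31 * 1.0781e-18) / 1.055e-34
= 1.3284e+10 /m
2*kappa*L = 2 * 1.3284e+10 * 1.46e-9
= 38.79
T = exp(-38.79) = 1.424711e-17

1.424711e-17


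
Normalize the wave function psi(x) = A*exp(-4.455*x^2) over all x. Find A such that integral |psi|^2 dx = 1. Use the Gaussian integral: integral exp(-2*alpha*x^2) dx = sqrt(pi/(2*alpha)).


integral |psi|^2 dx = A^2 * sqrt(pi/(2*alpha)) = 1
A^2 = sqrt(2*alpha/pi)
= sqrt(2 * 4.455 / pi)
= 1.684085
A = sqrt(1.684085)
= 1.2977

1.2977
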